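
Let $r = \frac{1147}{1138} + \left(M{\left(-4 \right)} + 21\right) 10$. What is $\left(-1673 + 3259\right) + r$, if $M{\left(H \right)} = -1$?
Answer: $\frac{2033615}{1138} \approx 1787.0$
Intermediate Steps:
$r = \frac{228747}{1138}$ ($r = \frac{1147}{1138} + \left(-1 + 21\right) 10 = 1147 \cdot \frac{1}{1138} + 20 \cdot 10 = \frac{1147}{1138} + 200 = \frac{228747}{1138} \approx 201.01$)
$\left(-1673 + 3259\right) + r = \left(-1673 + 3259\right) + \frac{228747}{1138} = 1586 + \frac{228747}{1138} = \frac{2033615}{1138}$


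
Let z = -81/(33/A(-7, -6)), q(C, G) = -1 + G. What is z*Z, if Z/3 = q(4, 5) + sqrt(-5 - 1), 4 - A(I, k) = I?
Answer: -324 - 81*I*sqrt(6) ≈ -324.0 - 198.41*I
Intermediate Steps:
A(I, k) = 4 - I
z = -27 (z = -81/(33/(4 - 1*(-7))) = -81/(33/(4 + 7)) = -81/(33/11) = -81/(33*(1/11)) = -81/3 = -1*27 = -27)
Z = 12 + 3*I*sqrt(6) (Z = 3*((-1 + 5) + sqrt(-5 - 1)) = 3*(4 + sqrt(-6)) = 3*(4 + I*sqrt(6)) = 12 + 3*I*sqrt(6) ≈ 12.0 + 7.3485*I)
z*Z = -27*(12 + 3*I*sqrt(6)) = -324 - 81*I*sqrt(6)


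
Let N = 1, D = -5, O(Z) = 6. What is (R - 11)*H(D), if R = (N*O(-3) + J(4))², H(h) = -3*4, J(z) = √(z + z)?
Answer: -396 - 288*√2 ≈ -803.29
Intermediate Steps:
J(z) = √2*√z (J(z) = √(2*z) = √2*√z)
H(h) = -12
R = (6 + 2*√2)² (R = (1*6 + √2*√4)² = (6 + √2*2)² = (6 + 2*√2)² ≈ 77.941)
(R - 11)*H(D) = ((44 + 24*√2) - 11)*(-12) = (33 + 24*√2)*(-12) = -396 - 288*√2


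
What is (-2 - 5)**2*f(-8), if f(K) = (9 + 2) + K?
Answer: 147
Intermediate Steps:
f(K) = 11 + K
(-2 - 5)**2*f(-8) = (-2 - 5)**2*(11 - 8) = (-7)**2*3 = 49*3 = 147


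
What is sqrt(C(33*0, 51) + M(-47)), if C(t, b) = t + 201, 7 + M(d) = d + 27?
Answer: sqrt(174) ≈ 13.191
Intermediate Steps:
M(d) = 20 + d (M(d) = -7 + (d + 27) = -7 + (27 + d) = 20 + d)
C(t, b) = 201 + t
sqrt(C(33*0, 51) + M(-47)) = sqrt((201 + 33*0) + (20 - 47)) = sqrt((201 + 0) - 27) = sqrt(201 - 27) = sqrt(174)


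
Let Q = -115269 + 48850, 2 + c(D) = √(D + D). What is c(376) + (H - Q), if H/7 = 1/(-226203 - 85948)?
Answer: 2961733280/44593 + 4*√47 ≈ 66444.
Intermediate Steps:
c(D) = -2 + √2*√D (c(D) = -2 + √(D + D) = -2 + √(2*D) = -2 + √2*√D)
Q = -66419
H = -1/44593 (H = 7/(-226203 - 85948) = 7/(-312151) = 7*(-1/312151) = -1/44593 ≈ -2.2425e-5)
c(376) + (H - Q) = (-2 + √2*√376) + (-1/44593 - 1*(-66419)) = (-2 + √2*(2*√94)) + (-1/44593 + 66419) = (-2 + 4*√47) + 2961822466/44593 = 2961733280/44593 + 4*√47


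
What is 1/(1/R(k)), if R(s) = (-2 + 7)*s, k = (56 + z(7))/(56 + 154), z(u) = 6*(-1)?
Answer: 25/21 ≈ 1.1905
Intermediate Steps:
z(u) = -6
k = 5/21 (k = (56 - 6)/(56 + 154) = 50/210 = 50*(1/210) = 5/21 ≈ 0.23810)
R(s) = 5*s
1/(1/R(k)) = 1/(1/(5*(5/21))) = 1/(1/(25/21)) = 1/(21/25) = 25/21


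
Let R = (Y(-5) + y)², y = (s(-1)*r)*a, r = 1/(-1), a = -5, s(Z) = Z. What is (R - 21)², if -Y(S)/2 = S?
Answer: 16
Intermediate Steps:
Y(S) = -2*S
r = -1
y = -5 (y = -1*(-1)*(-5) = 1*(-5) = -5)
R = 25 (R = (-2*(-5) - 5)² = (10 - 5)² = 5² = 25)
(R - 21)² = (25 - 21)² = 4² = 16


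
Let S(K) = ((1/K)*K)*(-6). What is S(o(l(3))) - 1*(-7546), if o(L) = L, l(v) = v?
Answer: 7540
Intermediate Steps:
S(K) = -6 (S(K) = (K/K)*(-6) = 1*(-6) = -6)
S(o(l(3))) - 1*(-7546) = -6 - 1*(-7546) = -6 + 7546 = 7540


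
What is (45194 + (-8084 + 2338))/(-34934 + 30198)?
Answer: -4931/592 ≈ -8.3294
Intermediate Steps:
(45194 + (-8084 + 2338))/(-34934 + 30198) = (45194 - 5746)/(-4736) = 39448*(-1/4736) = -4931/592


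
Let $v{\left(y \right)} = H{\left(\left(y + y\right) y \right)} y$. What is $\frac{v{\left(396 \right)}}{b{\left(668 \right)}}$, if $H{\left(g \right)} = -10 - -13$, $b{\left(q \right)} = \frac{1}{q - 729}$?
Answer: $-72468$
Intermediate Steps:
$b{\left(q \right)} = \frac{1}{-729 + q}$
$H{\left(g \right)} = 3$ ($H{\left(g \right)} = -10 + 13 = 3$)
$v{\left(y \right)} = 3 y$
$\frac{v{\left(396 \right)}}{b{\left(668 \right)}} = \frac{3 \cdot 396}{\frac{1}{-729 + 668}} = \frac{1188}{\frac{1}{-61}} = \frac{1188}{- \frac{1}{61}} = 1188 \left(-61\right) = -72468$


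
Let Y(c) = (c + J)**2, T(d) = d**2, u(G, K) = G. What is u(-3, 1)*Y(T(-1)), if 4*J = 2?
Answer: -27/4 ≈ -6.7500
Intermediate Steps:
J = 1/2 (J = (1/4)*2 = 1/2 ≈ 0.50000)
Y(c) = (1/2 + c)**2 (Y(c) = (c + 1/2)**2 = (1/2 + c)**2)
u(-3, 1)*Y(T(-1)) = -3*(1 + 2*(-1)**2)**2/4 = -3*(1 + 2*1)**2/4 = -3*(1 + 2)**2/4 = -3*3**2/4 = -3*9/4 = -27/4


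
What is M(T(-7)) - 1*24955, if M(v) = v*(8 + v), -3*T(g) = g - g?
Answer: -24955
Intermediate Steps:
T(g) = 0 (T(g) = -(g - g)/3 = -⅓*0 = 0)
M(T(-7)) - 1*24955 = 0*(8 + 0) - 1*24955 = 0*8 - 24955 = 0 - 24955 = -24955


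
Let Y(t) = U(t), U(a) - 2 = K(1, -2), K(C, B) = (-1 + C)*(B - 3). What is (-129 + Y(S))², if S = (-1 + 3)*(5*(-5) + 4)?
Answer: 16129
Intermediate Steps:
K(C, B) = (-1 + C)*(-3 + B)
U(a) = 2 (U(a) = 2 + (3 - 1*(-2) - 3*1 - 2*1) = 2 + (3 + 2 - 3 - 2) = 2 + 0 = 2)
S = -42 (S = 2*(-25 + 4) = 2*(-21) = -42)
Y(t) = 2
(-129 + Y(S))² = (-129 + 2)² = (-127)² = 16129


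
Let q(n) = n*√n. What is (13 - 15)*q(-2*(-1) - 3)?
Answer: 2*I ≈ 2.0*I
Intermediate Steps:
q(n) = n^(3/2)
(13 - 15)*q(-2*(-1) - 3) = (13 - 15)*(-2*(-1) - 3)^(3/2) = -2*(2 - 3)^(3/2) = -(-2)*I = 2*I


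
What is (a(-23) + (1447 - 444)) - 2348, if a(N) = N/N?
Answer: -1344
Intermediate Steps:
a(N) = 1
(a(-23) + (1447 - 444)) - 2348 = (1 + (1447 - 444)) - 2348 = (1 + 1003) - 2348 = 1004 - 2348 = -1344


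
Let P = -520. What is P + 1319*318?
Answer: 418922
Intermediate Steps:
P + 1319*318 = -520 + 1319*318 = -520 + 419442 = 418922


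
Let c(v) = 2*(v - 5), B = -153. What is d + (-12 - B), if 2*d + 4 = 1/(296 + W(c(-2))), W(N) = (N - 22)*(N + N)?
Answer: 362513/2608 ≈ 139.00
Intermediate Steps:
c(v) = -10 + 2*v (c(v) = 2*(-5 + v) = -10 + 2*v)
W(N) = 2*N*(-22 + N) (W(N) = (-22 + N)*(2*N) = 2*N*(-22 + N))
d = -5215/2608 (d = -2 + 1/(2*(296 + 2*(-10 + 2*(-2))*(-22 + (-10 + 2*(-2))))) = -2 + 1/(2*(296 + 2*(-10 - 4)*(-22 + (-10 - 4)))) = -2 + 1/(2*(296 + 2*(-14)*(-22 - 14))) = -2 + 1/(2*(296 + 2*(-14)*(-36))) = -2 + 1/(2*(296 + 1008)) = -2 + (½)/1304 = -2 + (½)*(1/1304) = -2 + 1/2608 = -5215/2608 ≈ -1.9996)
d + (-12 - B) = -5215/2608 + (-12 - 1*(-153)) = -5215/2608 + (-12 + 153) = -5215/2608 + 141 = 362513/2608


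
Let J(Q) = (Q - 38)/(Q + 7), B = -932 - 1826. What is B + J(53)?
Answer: -11031/4 ≈ -2757.8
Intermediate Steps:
B = -2758
J(Q) = (-38 + Q)/(7 + Q)
B + J(53) = -2758 + (-38 + 53)/(7 + 53) = -2758 + 15/60 = -2758 + (1/60)*15 = -2758 + ¼ = -11031/4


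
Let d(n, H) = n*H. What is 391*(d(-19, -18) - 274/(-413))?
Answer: 55334320/413 ≈ 1.3398e+5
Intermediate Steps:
d(n, H) = H*n
391*(d(-19, -18) - 274/(-413)) = 391*(-18*(-19) - 274/(-413)) = 391*(342 - 274*(-1/413)) = 391*(342 + 274/413) = 391*(141520/413) = 55334320/413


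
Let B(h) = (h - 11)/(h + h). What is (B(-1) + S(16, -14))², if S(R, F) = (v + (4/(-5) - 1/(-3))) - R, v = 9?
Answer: 484/225 ≈ 2.1511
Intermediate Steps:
B(h) = (-11 + h)/(2*h) (B(h) = (-11 + h)/((2*h)) = (-11 + h)*(1/(2*h)) = (-11 + h)/(2*h))
S(R, F) = 128/15 - R (S(R, F) = (9 + (4/(-5) - 1/(-3))) - R = (9 + (4*(-⅕) - 1*(-⅓))) - R = (9 + (-⅘ + ⅓)) - R = (9 - 7/15) - R = 128/15 - R)
(B(-1) + S(16, -14))² = ((½)*(-11 - 1)/(-1) + (128/15 - 1*16))² = ((½)*(-1)*(-12) + (128/15 - 16))² = (6 - 112/15)² = (-22/15)² = 484/225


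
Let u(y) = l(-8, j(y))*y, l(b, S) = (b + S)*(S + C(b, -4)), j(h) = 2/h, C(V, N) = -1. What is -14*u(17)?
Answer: -28140/17 ≈ -1655.3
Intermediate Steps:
l(b, S) = (-1 + S)*(S + b) (l(b, S) = (b + S)*(S - 1) = (S + b)*(-1 + S) = (-1 + S)*(S + b))
u(y) = y*(8 - 18/y + 4/y**2) (u(y) = ((2/y)**2 - 2/y - 1*(-8) + (2/y)*(-8))*y = (4/y**2 - 2/y + 8 - 16/y)*y = (8 - 18/y + 4/y**2)*y = y*(8 - 18/y + 4/y**2))
-14*u(17) = -14*(-18 + 4/17 + 8*17) = -14*(-18 + 4*(1/17) + 136) = -14*(-18 + 4/17 + 136) = -14*2010/17 = -28140/17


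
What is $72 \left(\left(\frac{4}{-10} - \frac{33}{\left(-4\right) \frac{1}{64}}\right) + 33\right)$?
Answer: $\frac{201816}{5} \approx 40363.0$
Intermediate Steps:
$72 \left(\left(\frac{4}{-10} - \frac{33}{\left(-4\right) \frac{1}{64}}\right) + 33\right) = 72 \left(\left(4 \left(- \frac{1}{10}\right) - \frac{33}{\left(-4\right) \frac{1}{64}}\right) + 33\right) = 72 \left(\left(- \frac{2}{5} - \frac{33}{- \frac{1}{16}}\right) + 33\right) = 72 \left(\left(- \frac{2}{5} - -528\right) + 33\right) = 72 \left(\left(- \frac{2}{5} + 528\right) + 33\right) = 72 \left(\frac{2638}{5} + 33\right) = 72 \cdot \frac{2803}{5} = \frac{201816}{5}$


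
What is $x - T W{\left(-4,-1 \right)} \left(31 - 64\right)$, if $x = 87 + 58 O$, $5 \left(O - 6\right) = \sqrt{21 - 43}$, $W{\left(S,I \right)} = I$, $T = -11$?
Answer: $798 + \frac{58 i \sqrt{22}}{5} \approx 798.0 + 54.409 i$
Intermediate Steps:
$O = 6 + \frac{i \sqrt{22}}{5}$ ($O = 6 + \frac{\sqrt{21 - 43}}{5} = 6 + \frac{\sqrt{-22}}{5} = 6 + \frac{i \sqrt{22}}{5} \approx 6.0 + 0.93808 i$)
$x = 435 + \frac{58 i \sqrt{22}}{5}$ ($x = 87 + 58 \left(6 + \frac{i \sqrt{22}}{5}\right) = 87 + \left(348 + \frac{58 i \sqrt{22}}{5}\right) = 435 + \frac{58 i \sqrt{22}}{5} \approx 435.0 + 54.409 i$)
$x - T W{\left(-4,-1 \right)} \left(31 - 64\right) = \left(435 + \frac{58 i \sqrt{22}}{5}\right) - \left(-11\right) \left(-1\right) \left(31 - 64\right) = \left(435 + \frac{58 i \sqrt{22}}{5}\right) - 11 \left(-33\right) = \left(435 + \frac{58 i \sqrt{22}}{5}\right) - -363 = \left(435 + \frac{58 i \sqrt{22}}{5}\right) + 363 = 798 + \frac{58 i \sqrt{22}}{5}$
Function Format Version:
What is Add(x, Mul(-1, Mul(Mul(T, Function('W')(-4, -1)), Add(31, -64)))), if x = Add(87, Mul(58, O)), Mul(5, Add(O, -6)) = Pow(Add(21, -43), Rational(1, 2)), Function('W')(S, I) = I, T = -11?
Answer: Add(798, Mul(Rational(58, 5), I, Pow(22, Rational(1, 2)))) ≈ Add(798.00, Mul(54.409, I))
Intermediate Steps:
O = Add(6, Mul(Rational(1, 5), I, Pow(22, Rational(1, 2)))) (O = Add(6, Mul(Rational(1, 5), Pow(Add(21, -43), Rational(1, 2)))) = Add(6, Mul(Rational(1, 5), Pow(-22, Rational(1, 2)))) = Add(6, Mul(Rational(1, 5), Mul(I, Pow(22, Rational(1, 2))))) = Add(6, Mul(Rational(1, 5), I, Pow(22, Rational(1, 2)))) ≈ Add(6.0000, Mul(0.93808, I)))
x = Add(435, Mul(Rational(58, 5), I, Pow(22, Rational(1, 2)))) (x = Add(87, Mul(58, Add(6, Mul(Rational(1, 5), I, Pow(22, Rational(1, 2)))))) = Add(87, Add(348, Mul(Rational(58, 5), I, Pow(22, Rational(1, 2))))) = Add(435, Mul(Rational(58, 5), I, Pow(22, Rational(1, 2)))) ≈ Add(435.00, Mul(54.409, I)))
Add(x, Mul(-1, Mul(Mul(T, Function('W')(-4, -1)), Add(31, -64)))) = Add(Add(435, Mul(Rational(58, 5), I, Pow(22, Rational(1, 2)))), Mul(-1, Mul(Mul(-11, -1), Add(31, -64)))) = Add(Add(435, Mul(Rational(58, 5), I, Pow(22, Rational(1, 2)))), Mul(-1, Mul(11, -33))) = Add(Add(435, Mul(Rational(58, 5), I, Pow(22, Rational(1, 2)))), Mul(-1, -363)) = Add(Add(435, Mul(Rational(58, 5), I, Pow(22, Rational(1, 2)))), 363) = Add(798, Mul(Rational(58, 5), I, Pow(22, Rational(1, 2))))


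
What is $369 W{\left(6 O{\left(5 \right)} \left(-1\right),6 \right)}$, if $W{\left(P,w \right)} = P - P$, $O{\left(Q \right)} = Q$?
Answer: $0$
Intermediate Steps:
$W{\left(P,w \right)} = 0$
$369 W{\left(6 O{\left(5 \right)} \left(-1\right),6 \right)} = 369 \cdot 0 = 0$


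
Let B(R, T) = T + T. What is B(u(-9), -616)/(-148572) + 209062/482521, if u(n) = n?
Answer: 7913806334/17922277503 ≈ 0.44156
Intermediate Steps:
B(R, T) = 2*T
B(u(-9), -616)/(-148572) + 209062/482521 = (2*(-616))/(-148572) + 209062/482521 = -1232*(-1/148572) + 209062*(1/482521) = 308/37143 + 209062/482521 = 7913806334/17922277503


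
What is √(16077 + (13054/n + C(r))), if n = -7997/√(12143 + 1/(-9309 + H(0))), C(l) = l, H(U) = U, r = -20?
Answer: √(7772435105034897 - 84880158*√1052281782474)/695739 ≈ 126.00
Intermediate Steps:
n = -7997*√1052281782474/113039186 (n = -7997/√(12143 + 1/(-9309 + 0)) = -7997/√(12143 + 1/(-9309)) = -7997/√(12143 - 1/9309) = -7997*√1052281782474/113039186 ≈ -72.571)
√(16077 + (13054/n + C(r))) = √(16077 + (13054/((-7997*√1052281782474/113039186)) - 20)) = √(16077 + (13054*(-√1052281782474/74444073) - 20)) = √(16077 + (-122*√1052281782474/695739 - 20)) = √(16077 + (-20 - 122*√1052281782474/695739)) = √(16057 - 122*√1052281782474/695739)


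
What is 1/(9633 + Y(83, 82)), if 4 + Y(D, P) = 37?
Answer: 1/9666 ≈ 0.00010346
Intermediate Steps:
Y(D, P) = 33 (Y(D, P) = -4 + 37 = 33)
1/(9633 + Y(83, 82)) = 1/(9633 + 33) = 1/9666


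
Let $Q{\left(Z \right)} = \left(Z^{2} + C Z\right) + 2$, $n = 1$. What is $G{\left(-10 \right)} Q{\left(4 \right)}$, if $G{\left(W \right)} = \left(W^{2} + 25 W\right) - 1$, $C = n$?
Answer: $-3322$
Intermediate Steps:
$C = 1$
$G{\left(W \right)} = -1 + W^{2} + 25 W$
$Q{\left(Z \right)} = 2 + Z + Z^{2}$ ($Q{\left(Z \right)} = \left(Z^{2} + 1 Z\right) + 2 = \left(Z^{2} + Z\right) + 2 = \left(Z + Z^{2}\right) + 2 = 2 + Z + Z^{2}$)
$G{\left(-10 \right)} Q{\left(4 \right)} = \left(-1 + \left(-10\right)^{2} + 25 \left(-10\right)\right) \left(2 + 4 + 4^{2}\right) = \left(-1 + 100 - 250\right) \left(2 + 4 + 16\right) = \left(-151\right) 22 = -3322$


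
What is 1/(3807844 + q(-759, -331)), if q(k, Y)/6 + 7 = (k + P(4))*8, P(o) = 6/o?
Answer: 1/3771442 ≈ 2.6515e-7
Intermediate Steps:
q(k, Y) = 30 + 48*k (q(k, Y) = -42 + 6*((k + 6/4)*8) = -42 + 6*((k + 6*(¼))*8) = -42 + 6*((k + 3/2)*8) = -42 + 6*((3/2 + k)*8) = -42 + 6*(12 + 8*k) = -42 + (72 + 48*k) = 30 + 48*k)
1/(3807844 + q(-759, -331)) = 1/(3807844 + (30 + 48*(-759))) = 1/(3807844 + (30 - 36432)) = 1/(3807844 - 36402) = 1/3771442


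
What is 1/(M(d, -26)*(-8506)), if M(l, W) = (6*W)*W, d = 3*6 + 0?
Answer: -1/34500336 ≈ -2.8985e-8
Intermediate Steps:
d = 18 (d = 18 + 0 = 18)
M(l, W) = 6*W**2
1/(M(d, -26)*(-8506)) = 1/((6*(-26)**2)*(-8506)) = -1/8506/(6*676) = -1/8506/4056 = (1/4056)*(-1/8506) = -1/34500336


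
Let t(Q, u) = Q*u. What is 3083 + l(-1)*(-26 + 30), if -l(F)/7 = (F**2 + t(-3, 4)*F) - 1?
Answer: 2747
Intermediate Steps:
l(F) = 7 - 7*F**2 + 84*F (l(F) = -7*((F**2 + (-3*4)*F) - 1) = -7*((F**2 - 12*F) - 1) = -7*(-1 + F**2 - 12*F) = 7 - 7*F**2 + 84*F)
3083 + l(-1)*(-26 + 30) = 3083 + (7 - 7*(-1)**2 + 84*(-1))*(-26 + 30) = 3083 + (7 - 7*1 - 84)*4 = 3083 + (7 - 7 - 84)*4 = 3083 - 84*4 = 3083 - 336 = 2747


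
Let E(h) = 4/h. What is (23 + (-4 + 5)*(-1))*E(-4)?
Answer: -22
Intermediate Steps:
(23 + (-4 + 5)*(-1))*E(-4) = (23 + (-4 + 5)*(-1))*(4/(-4)) = (23 + 1*(-1))*(4*(-¼)) = (23 - 1)*(-1) = 22*(-1) = -22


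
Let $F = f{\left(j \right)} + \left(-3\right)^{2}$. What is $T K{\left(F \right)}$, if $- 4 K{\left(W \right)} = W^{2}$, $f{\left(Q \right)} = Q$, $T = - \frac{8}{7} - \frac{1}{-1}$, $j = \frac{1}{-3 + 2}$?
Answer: $\frac{16}{7} \approx 2.2857$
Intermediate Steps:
$j = -1$ ($j = \frac{1}{-1} = -1$)
$T = - \frac{1}{7}$ ($T = \left(-8\right) \frac{1}{7} - -1 = - \frac{8}{7} + 1 = - \frac{1}{7} \approx -0.14286$)
$F = 8$ ($F = -1 + \left(-3\right)^{2} = -1 + 9 = 8$)
$K{\left(W \right)} = - \frac{W^{2}}{4}$
$T K{\left(F \right)} = - \frac{\left(- \frac{1}{4}\right) 8^{2}}{7} = - \frac{\left(- \frac{1}{4}\right) 64}{7} = \left(- \frac{1}{7}\right) \left(-16\right) = \frac{16}{7}$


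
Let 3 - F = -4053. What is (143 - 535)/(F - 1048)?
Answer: -49/376 ≈ -0.13032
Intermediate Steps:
F = 4056 (F = 3 - 1*(-4053) = 3 + 4053 = 4056)
(143 - 535)/(F - 1048) = (143 - 535)/(4056 - 1048) = -392/3008 = -392*1/3008 = -49/376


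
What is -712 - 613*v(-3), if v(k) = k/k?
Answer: -1325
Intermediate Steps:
v(k) = 1
-712 - 613*v(-3) = -712 - 613*1 = -712 - 613 = -1325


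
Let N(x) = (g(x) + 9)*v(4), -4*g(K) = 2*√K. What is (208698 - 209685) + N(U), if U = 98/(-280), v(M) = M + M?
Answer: -915 - 2*I*√35/5 ≈ -915.0 - 2.3664*I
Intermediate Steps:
v(M) = 2*M
U = -7/20 (U = 98*(-1/280) = -7/20 ≈ -0.35000)
g(K) = -√K/2
N(x) = 72 - 4*√x (N(x) = (-√x/2 + 9)*(2*4) = (9 - √x/2)*8 = 72 - 4*√x)
(208698 - 209685) + N(U) = (208698 - 209685) + (72 - 2*I*√35/5) = -987 + (72 - 2*I*√35/5) = -915 - 2*I*√35/5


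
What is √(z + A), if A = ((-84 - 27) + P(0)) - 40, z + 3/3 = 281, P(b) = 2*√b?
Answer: √129 ≈ 11.358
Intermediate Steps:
z = 280 (z = -1 + 281 = 280)
A = -151 (A = ((-84 - 27) + 2*√0) - 40 = (-111 + 2*0) - 40 = (-111 + 0) - 40 = -111 - 40 = -151)
√(z + A) = √(280 - 151) = √129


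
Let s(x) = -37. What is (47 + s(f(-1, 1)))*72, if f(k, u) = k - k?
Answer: 720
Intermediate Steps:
f(k, u) = 0
(47 + s(f(-1, 1)))*72 = (47 - 37)*72 = 10*72 = 720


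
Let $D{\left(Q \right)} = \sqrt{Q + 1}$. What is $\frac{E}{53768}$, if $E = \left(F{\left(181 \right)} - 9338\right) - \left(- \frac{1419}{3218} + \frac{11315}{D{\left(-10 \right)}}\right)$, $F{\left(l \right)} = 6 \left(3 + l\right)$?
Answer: $- \frac{26495593}{173025424} + \frac{11315 i}{161304} \approx -0.15313 + 0.070147 i$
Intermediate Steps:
$D{\left(Q \right)} = \sqrt{1 + Q}$
$F{\left(l \right)} = 18 + 6 l$
$E = - \frac{26495593}{3218} + \frac{11315 i}{3}$ ($E = \left(\left(18 + 6 \cdot 181\right) - 9338\right) - \left(- \frac{1419}{3218} + \frac{11315}{\sqrt{1 - 10}}\right) = \left(\left(18 + 1086\right) - 9338\right) - \left(- \frac{1419}{3218} + \frac{11315}{\sqrt{-9}}\right) = \left(1104 - 9338\right) + \left(- \frac{11315}{3 i} + \frac{1419}{3218}\right) = -8234 + \left(- 11315 \left(- \frac{i}{3}\right) + \frac{1419}{3218}\right) = -8234 + \left(\frac{11315 i}{3} + \frac{1419}{3218}\right) = -8234 + \left(\frac{1419}{3218} + \frac{11315 i}{3}\right) = - \frac{26495593}{3218} + \frac{11315 i}{3} \approx -8233.6 + 3771.7 i$)
$\frac{E}{53768} = \frac{- \frac{26495593}{3218} + \frac{11315 i}{3}}{53768} = \left(- \frac{26495593}{3218} + \frac{11315 i}{3}\right) \frac{1}{53768} = - \frac{26495593}{173025424} + \frac{11315 i}{161304}$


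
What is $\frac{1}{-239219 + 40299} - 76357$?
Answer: $- \frac{15188934441}{198920} \approx -76357.0$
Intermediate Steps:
$\frac{1}{-239219 + 40299} - 76357 = \frac{1}{-198920} - 76357 = - \frac{1}{198920} - 76357 = - \frac{15188934441}{198920}$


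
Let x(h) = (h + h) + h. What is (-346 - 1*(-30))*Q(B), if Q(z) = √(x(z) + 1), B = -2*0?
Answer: -316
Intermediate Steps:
B = 0
x(h) = 3*h (x(h) = 2*h + h = 3*h)
Q(z) = √(1 + 3*z) (Q(z) = √(3*z + 1) = √(1 + 3*z))
(-346 - 1*(-30))*Q(B) = (-346 - 1*(-30))*√(1 + 3*0) = (-346 + 30)*√(1 + 0) = -316*√1 = -316*1 = -316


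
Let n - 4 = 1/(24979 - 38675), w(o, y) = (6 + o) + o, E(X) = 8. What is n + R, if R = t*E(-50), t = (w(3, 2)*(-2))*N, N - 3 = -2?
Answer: -2574849/13696 ≈ -188.00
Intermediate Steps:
N = 1 (N = 3 - 2 = 1)
w(o, y) = 6 + 2*o
t = -24 (t = ((6 + 2*3)*(-2))*1 = ((6 + 6)*(-2))*1 = (12*(-2))*1 = -24*1 = -24)
R = -192 (R = -24*8 = -192)
n = 54783/13696 (n = 4 + 1/(24979 - 38675) = 4 + 1/(-13696) = 4 - 1/13696 = 54783/13696 ≈ 3.9999)
n + R = 54783/13696 - 192 = -2574849/13696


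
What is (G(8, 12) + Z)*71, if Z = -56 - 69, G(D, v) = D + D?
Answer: -7739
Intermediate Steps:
G(D, v) = 2*D
Z = -125
(G(8, 12) + Z)*71 = (2*8 - 125)*71 = (16 - 125)*71 = -109*71 = -7739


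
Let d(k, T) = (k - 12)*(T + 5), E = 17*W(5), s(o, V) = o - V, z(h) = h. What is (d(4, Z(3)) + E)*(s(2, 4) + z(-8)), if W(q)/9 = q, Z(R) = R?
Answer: -7010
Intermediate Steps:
W(q) = 9*q
E = 765 (E = 17*(9*5) = 17*45 = 765)
d(k, T) = (-12 + k)*(5 + T)
(d(4, Z(3)) + E)*(s(2, 4) + z(-8)) = ((-60 - 12*3 + 5*4 + 3*4) + 765)*((2 - 1*4) - 8) = ((-60 - 36 + 20 + 12) + 765)*((2 - 4) - 8) = (-64 + 765)*(-2 - 8) = 701*(-10) = -7010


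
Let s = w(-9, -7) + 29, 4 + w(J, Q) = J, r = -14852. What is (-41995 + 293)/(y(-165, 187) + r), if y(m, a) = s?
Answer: 20851/7418 ≈ 2.8109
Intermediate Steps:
w(J, Q) = -4 + J
s = 16 (s = (-4 - 9) + 29 = -13 + 29 = 16)
y(m, a) = 16
(-41995 + 293)/(y(-165, 187) + r) = (-41995 + 293)/(16 - 14852) = -41702/(-14836) = -41702*(-1/14836) = 20851/7418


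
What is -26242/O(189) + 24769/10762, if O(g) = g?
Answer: -277735063/2034018 ≈ -136.54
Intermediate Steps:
-26242/O(189) + 24769/10762 = -26242/189 + 24769/10762 = -277735063/2034018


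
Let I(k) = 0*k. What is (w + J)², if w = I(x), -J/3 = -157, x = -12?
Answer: 221841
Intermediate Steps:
J = 471 (J = -3*(-157) = 471)
I(k) = 0
w = 0
(w + J)² = (0 + 471)² = 471² = 221841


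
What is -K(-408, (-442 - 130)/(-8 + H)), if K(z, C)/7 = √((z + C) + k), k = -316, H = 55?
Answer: -70*I*√16262/47 ≈ -189.93*I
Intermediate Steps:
K(z, C) = 7*√(-316 + C + z) (K(z, C) = 7*√((z + C) - 316) = 7*√((C + z) - 316) = 7*√(-316 + C + z))
-K(-408, (-442 - 130)/(-8 + H)) = -7*√(-316 + (-442 - 130)/(-8 + 55) - 408) = -7*√(-316 - 572/47 - 408) = -7*√(-34600/47) = -7*10*I*√16262/47 = -70*I*√16262/47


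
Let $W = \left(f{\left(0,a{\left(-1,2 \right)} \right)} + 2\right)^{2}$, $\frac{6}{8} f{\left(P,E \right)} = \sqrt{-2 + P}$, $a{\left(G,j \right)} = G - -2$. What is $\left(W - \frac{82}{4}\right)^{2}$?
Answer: $\frac{111889}{324} - \frac{5776 i \sqrt{2}}{27} \approx 345.34 - 302.54 i$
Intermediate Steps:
$a{\left(G,j \right)} = 2 + G$ ($a{\left(G,j \right)} = G + 2 = 2 + G$)
$f{\left(P,E \right)} = \frac{4 \sqrt{-2 + P}}{3}$
$W = \left(2 + \frac{4 i \sqrt{2}}{3}\right)^{2}$ ($W = \left(\frac{4 \sqrt{-2 + 0}}{3} + 2\right)^{2} = \left(\frac{4 \sqrt{-2}}{3} + 2\right)^{2} = \left(\frac{4 i \sqrt{2}}{3} + 2\right)^{2} = \left(2 + \frac{4 i \sqrt{2}}{3}\right)^{2} \approx 0.44444 + 7.5425 i$)
$\left(W - \frac{82}{4}\right)^{2} = \left(\left(\frac{4}{9} + \frac{16 i \sqrt{2}}{3}\right) - \frac{82}{4}\right)^{2} = \left(\left(\frac{4}{9} + \frac{16 i \sqrt{2}}{3}\right) - \frac{41}{2}\right)^{2} = \left(- \frac{361}{18} + \frac{16 i \sqrt{2}}{3}\right)^{2}$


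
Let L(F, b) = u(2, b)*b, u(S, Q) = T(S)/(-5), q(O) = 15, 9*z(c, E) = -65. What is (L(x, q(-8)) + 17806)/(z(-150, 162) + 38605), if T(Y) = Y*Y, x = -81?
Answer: 80073/173690 ≈ 0.46101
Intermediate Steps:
z(c, E) = -65/9 (z(c, E) = (⅑)*(-65) = -65/9)
T(Y) = Y²
u(S, Q) = -S²/5 (u(S, Q) = S²/(-5) = S²*(-⅕) = -S²/5)
L(F, b) = -4*b/5 (L(F, b) = (-⅕*2²)*b = (-⅕*4)*b = -4*b/5)
(L(x, q(-8)) + 17806)/(z(-150, 162) + 38605) = (-⅘*15 + 17806)/(-65/9 + 38605) = (-12 + 17806)/(347380/9) = 17794*(9/347380) = 80073/173690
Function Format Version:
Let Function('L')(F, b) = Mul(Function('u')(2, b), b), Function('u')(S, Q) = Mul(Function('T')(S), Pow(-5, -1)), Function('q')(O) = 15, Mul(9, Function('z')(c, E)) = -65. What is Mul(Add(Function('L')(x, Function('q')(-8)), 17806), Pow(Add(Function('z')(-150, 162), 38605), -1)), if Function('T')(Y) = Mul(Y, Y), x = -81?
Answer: Rational(80073, 173690) ≈ 0.46101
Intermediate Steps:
Function('z')(c, E) = Rational(-65, 9) (Function('z')(c, E) = Mul(Rational(1, 9), -65) = Rational(-65, 9))
Function('T')(Y) = Pow(Y, 2)
Function('u')(S, Q) = Mul(Rational(-1, 5), Pow(S, 2)) (Function('u')(S, Q) = Mul(Pow(S, 2), Pow(-5, -1)) = Mul(Pow(S, 2), Rational(-1, 5)) = Mul(Rational(-1, 5), Pow(S, 2)))
Function('L')(F, b) = Mul(Rational(-4, 5), b) (Function('L')(F, b) = Mul(Mul(Rational(-1, 5), Pow(2, 2)), b) = Mul(Mul(Rational(-1, 5), 4), b) = Mul(Rational(-4, 5), b))
Mul(Add(Function('L')(x, Function('q')(-8)), 17806), Pow(Add(Function('z')(-150, 162), 38605), -1)) = Mul(Add(Mul(Rational(-4, 5), 15), 17806), Pow(Add(Rational(-65, 9), 38605), -1)) = Mul(Add(-12, 17806), Pow(Rational(347380, 9), -1)) = Mul(17794, Rational(9, 347380)) = Rational(80073, 173690)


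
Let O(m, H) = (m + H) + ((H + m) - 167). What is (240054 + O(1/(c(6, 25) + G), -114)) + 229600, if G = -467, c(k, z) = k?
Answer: 216328397/461 ≈ 4.6926e+5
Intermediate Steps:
O(m, H) = -167 + 2*H + 2*m (O(m, H) = (H + m) + (-167 + H + m) = -167 + 2*H + 2*m)
(240054 + O(1/(c(6, 25) + G), -114)) + 229600 = (240054 + (-167 + 2*(-114) + 2/(6 - 467))) + 229600 = (240054 + (-167 - 228 + 2/(-461))) + 229600 = (240054 + (-167 - 228 + 2*(-1/461))) + 229600 = (240054 + (-167 - 228 - 2/461)) + 229600 = (240054 - 182097/461) + 229600 = 110482797/461 + 229600 = 216328397/461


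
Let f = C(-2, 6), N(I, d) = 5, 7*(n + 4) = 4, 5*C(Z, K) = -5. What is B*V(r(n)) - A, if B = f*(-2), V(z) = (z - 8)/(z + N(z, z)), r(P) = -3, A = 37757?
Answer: -37768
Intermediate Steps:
C(Z, K) = -1 (C(Z, K) = (⅕)*(-5) = -1)
n = -24/7 (n = -4 + (⅐)*4 = -4 + 4/7 = -24/7 ≈ -3.4286)
f = -1
V(z) = (-8 + z)/(5 + z) (V(z) = (z - 8)/(z + 5) = (-8 + z)/(5 + z))
B = 2 (B = -1*(-2) = 2)
B*V(r(n)) - A = 2*((-8 - 3)/(5 - 3)) - 1*37757 = 2*(-11/2) - 37757 = -11 - 37757 = -37768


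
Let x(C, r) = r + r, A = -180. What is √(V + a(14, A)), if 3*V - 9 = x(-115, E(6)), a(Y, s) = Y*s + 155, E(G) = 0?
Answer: I*√2362 ≈ 48.6*I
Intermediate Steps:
a(Y, s) = 155 + Y*s
x(C, r) = 2*r
V = 3 (V = 3 + (2*0)/3 = 3 + (⅓)*0 = 3 + 0 = 3)
√(V + a(14, A)) = √(3 + (155 + 14*(-180))) = √(3 + (155 - 2520)) = √(3 - 2365) = √(-2362) = I*√2362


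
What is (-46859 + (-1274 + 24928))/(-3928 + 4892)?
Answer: -23205/964 ≈ -24.072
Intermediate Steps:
(-46859 + (-1274 + 24928))/(-3928 + 4892) = (-46859 + 23654)/964 = -23205*1/964 = -23205/964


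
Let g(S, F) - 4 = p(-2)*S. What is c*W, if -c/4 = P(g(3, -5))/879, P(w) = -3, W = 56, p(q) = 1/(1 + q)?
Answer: 224/293 ≈ 0.76451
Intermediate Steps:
g(S, F) = 4 - S (g(S, F) = 4 + S/(1 - 2) = 4 + S/(-1) = 4 - S)
c = 4/293 (c = -(-12)/879 = -4*(-1/293) = 4/293 ≈ 0.013652)
c*W = (4/293)*56 = 224/293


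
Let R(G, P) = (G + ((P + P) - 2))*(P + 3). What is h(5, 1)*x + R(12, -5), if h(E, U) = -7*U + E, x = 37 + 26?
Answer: -126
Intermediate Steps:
x = 63
h(E, U) = E - 7*U
R(G, P) = (3 + P)*(-2 + G + 2*P) (R(G, P) = (G + (2*P - 2))*(3 + P) = (G + (-2 + 2*P))*(3 + P) = (-2 + G + 2*P)*(3 + P) = (3 + P)*(-2 + G + 2*P))
h(5, 1)*x + R(12, -5) = (5 - 7*1)*63 + (-6 + 2*(-5)**2 + 3*12 + 4*(-5) + 12*(-5)) = (5 - 7)*63 + (-6 + 2*25 + 36 - 20 - 60) = -2*63 + (-6 + 50 + 36 - 20 - 60) = -126 + 0 = -126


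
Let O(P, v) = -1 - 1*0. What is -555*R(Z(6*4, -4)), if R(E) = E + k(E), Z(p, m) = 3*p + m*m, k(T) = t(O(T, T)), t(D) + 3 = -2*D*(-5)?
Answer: -41625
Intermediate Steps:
O(P, v) = -1 (O(P, v) = -1 + 0 = -1)
t(D) = -3 + 10*D (t(D) = -3 - 2*D*(-5) = -3 + 10*D)
k(T) = -13 (k(T) = -3 + 10*(-1) = -3 - 10 = -13)
Z(p, m) = m² + 3*p (Z(p, m) = 3*p + m² = m² + 3*p)
R(E) = -13 + E (R(E) = E - 13 = -13 + E)
-555*R(Z(6*4, -4)) = -555*(-13 + ((-4)² + 3*(6*4))) = -555*(-13 + (16 + 3*24)) = -555*(-13 + (16 + 72)) = -555*(-13 + 88) = -555*75 = -41625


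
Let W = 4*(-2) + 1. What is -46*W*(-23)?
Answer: -7406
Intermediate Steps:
W = -7 (W = -8 + 1 = -7)
-46*W*(-23) = -46*(-7)*(-23) = 322*(-23) = -7406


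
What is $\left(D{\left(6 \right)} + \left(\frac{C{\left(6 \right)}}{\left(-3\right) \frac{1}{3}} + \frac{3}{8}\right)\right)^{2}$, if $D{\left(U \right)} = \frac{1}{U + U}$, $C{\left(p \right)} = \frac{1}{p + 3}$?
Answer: $\frac{625}{5184} \approx 0.12056$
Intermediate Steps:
$C{\left(p \right)} = \frac{1}{3 + p}$
$D{\left(U \right)} = \frac{1}{2 U}$
$\left(D{\left(6 \right)} + \left(\frac{C{\left(6 \right)}}{\left(-3\right) \frac{1}{3}} + \frac{3}{8}\right)\right)^{2} = \left(\frac{1}{2 \cdot 6} + \left(\frac{1}{\left(3 + 6\right) \left(- \frac{3}{3}\right)} + \frac{3}{8}\right)\right)^{2} = \left(\frac{1}{2} \cdot \frac{1}{6} + \left(\frac{1}{9 \left(\left(-3\right) \frac{1}{3}\right)} + 3 \cdot \frac{1}{8}\right)\right)^{2} = \left(\frac{1}{12} + \left(\frac{1}{9 \left(-1\right)} + \frac{3}{8}\right)\right)^{2} = \left(\frac{1}{12} + \left(\frac{1}{9} \left(-1\right) + \frac{3}{8}\right)\right)^{2} = \left(\frac{1}{12} + \left(- \frac{1}{9} + \frac{3}{8}\right)\right)^{2} = \left(\frac{1}{12} + \frac{19}{72}\right)^{2} = \left(\frac{25}{72}\right)^{2} = \frac{625}{5184}$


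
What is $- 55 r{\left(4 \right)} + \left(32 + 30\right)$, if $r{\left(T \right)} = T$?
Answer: $-158$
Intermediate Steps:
$- 55 r{\left(4 \right)} + \left(32 + 30\right) = \left(-55\right) 4 + \left(32 + 30\right) = -220 + 62 = -158$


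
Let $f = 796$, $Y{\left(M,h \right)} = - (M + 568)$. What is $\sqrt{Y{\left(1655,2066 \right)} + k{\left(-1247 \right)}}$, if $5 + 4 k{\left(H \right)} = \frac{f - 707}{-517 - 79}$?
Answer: $\frac{3 i \sqrt{87789161}}{596} \approx 47.162 i$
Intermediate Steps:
$Y{\left(M,h \right)} = -568 - M$ ($Y{\left(M,h \right)} = - (568 + M) = -568 - M$)
$k{\left(H \right)} = - \frac{3069}{2384}$ ($k{\left(H \right)} = - \frac{5}{4} + \frac{\left(796 - 707\right) \frac{1}{-517 - 79}}{4} = - \frac{5}{4} + \frac{89 \frac{1}{-596}}{4} = - \frac{5}{4} + \frac{89 \left(- \frac{1}{596}\right)}{4} = - \frac{5}{4} + \frac{1}{4} \left(- \frac{89}{596}\right) = - \frac{5}{4} - \frac{89}{2384} = - \frac{3069}{2384}$)
$\sqrt{Y{\left(1655,2066 \right)} + k{\left(-1247 \right)}} = \sqrt{\left(-568 - 1655\right) - \frac{3069}{2384}} = \sqrt{-2223 - \frac{3069}{2384}} = \sqrt{- \frac{5302701}{2384}} = \frac{3 i \sqrt{87789161}}{596}$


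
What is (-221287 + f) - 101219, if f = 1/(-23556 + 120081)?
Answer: -31129891649/96525 ≈ -3.2251e+5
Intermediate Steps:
f = 1/96525 ≈ 1.0360e-5
(-221287 + f) - 101219 = (-221287 + 1/96525) - 101219 = -21359727674/96525 - 101219 = -31129891649/96525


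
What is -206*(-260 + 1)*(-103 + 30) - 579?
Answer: -3895421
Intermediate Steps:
-206*(-260 + 1)*(-103 + 30) - 579 = -(-53354)*(-73) - 579 = -206*18907 - 579 = -3894842 - 579 = -3895421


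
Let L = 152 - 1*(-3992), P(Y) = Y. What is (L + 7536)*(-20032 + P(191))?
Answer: -231742880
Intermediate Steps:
L = 4144 (L = 152 + 3992 = 4144)
(L + 7536)*(-20032 + P(191)) = (4144 + 7536)*(-20032 + 191) = 11680*(-19841) = -231742880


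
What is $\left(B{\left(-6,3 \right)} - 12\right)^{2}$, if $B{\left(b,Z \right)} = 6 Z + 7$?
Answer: $169$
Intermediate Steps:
$B{\left(b,Z \right)} = 7 + 6 Z$
$\left(B{\left(-6,3 \right)} - 12\right)^{2} = \left(\left(7 + 6 \cdot 3\right) - 12\right)^{2} = \left(\left(7 + 18\right) - 12\right)^{2} = \left(25 - 12\right)^{2} = 13^{2} = 169$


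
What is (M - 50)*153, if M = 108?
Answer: 8874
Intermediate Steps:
(M - 50)*153 = (108 - 50)*153 = 58*153 = 8874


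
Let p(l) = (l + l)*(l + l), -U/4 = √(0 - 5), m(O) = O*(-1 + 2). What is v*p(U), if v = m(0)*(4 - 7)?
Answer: 0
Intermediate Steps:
m(O) = O (m(O) = O*1 = O)
U = -4*I*√5 (U = -4*√(0 - 5) = -4*I*√5 ≈ -8.9443*I)
v = 0 (v = 0*(4 - 7) = 0*(-3) = 0)
p(l) = 4*l² (p(l) = (2*l)*(2*l) = 4*l²)
v*p(U) = 0*(4*(-4*I*√5)²) = 0*(4*(-80)) = 0*(-320) = 0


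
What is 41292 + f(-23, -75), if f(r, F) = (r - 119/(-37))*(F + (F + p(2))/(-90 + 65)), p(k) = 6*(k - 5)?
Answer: 39499524/925 ≈ 42702.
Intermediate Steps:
p(k) = -30 + 6*k (p(k) = 6*(-5 + k) = -30 + 6*k)
f(r, F) = (18/25 + 24*F/25)*(119/37 + r) (f(r, F) = (r - 119/(-37))*(F + (F + (-30 + 6*2))/(-90 + 65)) = (r - 119*(-1/37))*(F + (F + (-30 + 12))/(-25)) = (r + 119/37)*(F + (F - 18)*(-1/25)) = (119/37 + r)*(F + (-18 + F)*(-1/25)) = (119/37 + r)*(F + (18/25 - F/25)) = (119/37 + r)*(18/25 + 24*F/25) = (18/25 + 24*F/25)*(119/37 + r))
41292 + f(-23, -75) = 41292 + (2142/925 + (18/25)*(-23) + (2856/925)*(-75) + (24/25)*(-75)*(-23)) = 41292 + (2142/925 - 414/25 - 8568/37 + 1656) = 41292 + 1304424/925 = 39499524/925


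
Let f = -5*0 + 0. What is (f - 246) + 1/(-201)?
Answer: -49447/201 ≈ -246.00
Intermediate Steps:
f = 0 (f = 0 + 0 = 0)
(f - 246) + 1/(-201) = (0 - 246) + 1/(-201) = -246 - 1/201 = -49447/201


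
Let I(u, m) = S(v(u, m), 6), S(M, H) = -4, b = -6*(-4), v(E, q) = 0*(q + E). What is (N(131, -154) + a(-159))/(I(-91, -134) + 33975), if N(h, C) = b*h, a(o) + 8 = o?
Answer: 2977/33971 ≈ 0.087634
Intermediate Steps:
v(E, q) = 0 (v(E, q) = 0*(E + q) = 0)
b = 24
a(o) = -8 + o
N(h, C) = 24*h
I(u, m) = -4
(N(131, -154) + a(-159))/(I(-91, -134) + 33975) = (24*131 + (-8 - 159))/(-4 + 33975) = (3144 - 167)/33971 = 2977*(1/33971) = 2977/33971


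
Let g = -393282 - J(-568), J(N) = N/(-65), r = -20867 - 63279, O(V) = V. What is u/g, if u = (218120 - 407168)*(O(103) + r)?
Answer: -516365234580/12781949 ≈ -40398.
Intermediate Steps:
r = -84146
J(N) = -N/65 (J(N) = N*(-1/65) = -N/65)
g = -25563898/65 (g = -393282 - (-1)*(-568)/65 = -393282 - 1*568/65 = -393282 - 568/65 = -25563898/65 ≈ -3.9329e+5)
u = 15888161064 (u = (218120 - 407168)*(103 - 84146) = -189048*(-84043) = 15888161064)
u/g = 15888161064/(-25563898/65) = 15888161064*(-65/25563898) = -516365234580/12781949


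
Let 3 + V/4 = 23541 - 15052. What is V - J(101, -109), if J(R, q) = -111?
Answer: 34055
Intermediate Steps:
V = 33944 (V = -12 + 4*(23541 - 15052) = -12 + 4*8489 = -12 + 33956 = 33944)
V - J(101, -109) = 33944 - 1*(-111) = 33944 + 111 = 34055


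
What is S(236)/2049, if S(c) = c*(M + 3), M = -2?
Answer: 236/2049 ≈ 0.11518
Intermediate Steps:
S(c) = c (S(c) = c*(-2 + 3) = c*1 = c)
S(236)/2049 = 236/2049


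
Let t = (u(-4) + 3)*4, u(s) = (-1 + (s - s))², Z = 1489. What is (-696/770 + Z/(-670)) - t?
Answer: -197345/10318 ≈ -19.126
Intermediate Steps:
u(s) = 1 (u(s) = (-1 + 0)² = (-1)² = 1)
t = 16 (t = (1 + 3)*4 = 4*4 = 16)
(-696/770 + Z/(-670)) - t = (-696/770 + 1489/(-670)) - 1*16 = (-696*1/770 + 1489*(-1/670)) - 16 = (-348/385 - 1489/670) - 16 = -32257/10318 - 16 = -197345/10318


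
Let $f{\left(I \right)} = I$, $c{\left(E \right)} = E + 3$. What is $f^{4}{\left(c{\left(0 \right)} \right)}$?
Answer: $81$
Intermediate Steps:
$c{\left(E \right)} = 3 + E$
$f^{4}{\left(c{\left(0 \right)} \right)} = \left(3 + 0\right)^{4} = 3^{4} = 81$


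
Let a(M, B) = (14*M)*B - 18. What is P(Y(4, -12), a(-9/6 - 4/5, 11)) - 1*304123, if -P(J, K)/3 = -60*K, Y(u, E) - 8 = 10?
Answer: -371119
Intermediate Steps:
a(M, B) = -18 + 14*B*M (a(M, B) = 14*B*M - 18 = -18 + 14*B*M)
Y(u, E) = 18 (Y(u, E) = 8 + 10 = 18)
P(J, K) = 180*K (P(J, K) = -(-180)*K = 180*K)
P(Y(4, -12), a(-9/6 - 4/5, 11)) - 1*304123 = 180*(-18 + 14*11*(-9/6 - 4/5)) - 1*304123 = 180*(-18 + 14*11*(-9*⅙ - 4*⅕)) - 304123 = 180*(-18 + 14*11*(-3/2 - ⅘)) - 304123 = 180*(-18 + 14*11*(-23/10)) - 304123 = 180*(-18 - 1771/5) - 304123 = 180*(-1861/5) - 304123 = -66996 - 304123 = -371119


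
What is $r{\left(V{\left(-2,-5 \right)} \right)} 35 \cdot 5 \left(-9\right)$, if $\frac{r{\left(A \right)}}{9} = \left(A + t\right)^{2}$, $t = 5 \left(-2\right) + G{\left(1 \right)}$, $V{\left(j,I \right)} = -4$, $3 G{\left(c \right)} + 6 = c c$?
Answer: $-3479175$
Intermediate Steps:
$G{\left(c \right)} = -2 + \frac{c^{2}}{3}$ ($G{\left(c \right)} = -2 + \frac{c c}{3} = -2 + \frac{c^{2}}{3}$)
$t = - \frac{35}{3}$ ($t = 5 \left(-2\right) - \left(2 - \frac{1^{2}}{3}\right) = -10 + \left(-2 + \frac{1}{3} \cdot 1\right) = -10 + \left(-2 + \frac{1}{3}\right) = -10 - \frac{5}{3} = - \frac{35}{3} \approx -11.667$)
$r{\left(A \right)} = 9 \left(- \frac{35}{3} + A\right)^{2}$ ($r{\left(A \right)} = 9 \left(A - \frac{35}{3}\right)^{2} = 9 \left(- \frac{35}{3} + A\right)^{2}$)
$r{\left(V{\left(-2,-5 \right)} \right)} 35 \cdot 5 \left(-9\right) = \left(-35 + 3 \left(-4\right)\right)^{2} \cdot 35 \cdot 5 \left(-9\right) = \left(-35 - 12\right)^{2} \cdot 35 \left(-45\right) = \left(-47\right)^{2} \cdot 35 \left(-45\right) = 2209 \cdot 35 \left(-45\right) = 77315 \left(-45\right) = -3479175$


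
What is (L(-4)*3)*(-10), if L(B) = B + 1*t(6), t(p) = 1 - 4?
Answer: 210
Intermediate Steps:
t(p) = -3
L(B) = -3 + B (L(B) = B + 1*(-3) = B - 3 = -3 + B)
(L(-4)*3)*(-10) = ((-3 - 4)*3)*(-10) = -7*3*(-10) = -21*(-10) = 210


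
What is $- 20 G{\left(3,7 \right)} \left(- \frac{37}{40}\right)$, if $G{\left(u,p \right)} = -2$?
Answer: $-37$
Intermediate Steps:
$- 20 G{\left(3,7 \right)} \left(- \frac{37}{40}\right) = \left(-20\right) \left(-2\right) \left(- \frac{37}{40}\right) = 40 \left(\left(-37\right) \frac{1}{40}\right) = 40 \left(- \frac{37}{40}\right) = -37$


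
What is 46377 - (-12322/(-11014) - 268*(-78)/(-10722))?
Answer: 456404651074/9841009 ≈ 46378.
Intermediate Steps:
46377 - (-12322/(-11014) - 268*(-78)/(-10722)) = 46377 - (-12322*(-1/11014) + 20904*(-1/10722)) = 46377 - (6161/5507 - 3484/1787) = 46377 - 1*(-8176681/9841009) = 46377 + 8176681/9841009 = 456404651074/9841009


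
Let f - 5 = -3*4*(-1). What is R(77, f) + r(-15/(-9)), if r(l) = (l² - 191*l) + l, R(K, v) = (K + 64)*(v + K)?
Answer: 116461/9 ≈ 12940.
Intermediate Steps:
f = 17 (f = 5 - 3*4*(-1) = 5 - 12*(-1) = 5 + 12 = 17)
R(K, v) = (64 + K)*(K + v)
r(l) = l² - 190*l
R(77, f) + r(-15/(-9)) = (77² + 64*77 + 64*17 + 77*17) + (-15/(-9))*(-190 - 15/(-9)) = (5929 + 4928 + 1088 + 1309) + (-15*(-⅑))*(-190 - 15*(-⅑)) = 13254 + 5*(-190 + 5/3)/3 = 13254 + (5/3)*(-565/3) = 13254 - 2825/9 = 116461/9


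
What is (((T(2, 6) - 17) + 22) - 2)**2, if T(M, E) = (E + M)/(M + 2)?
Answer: 25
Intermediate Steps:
T(M, E) = (E + M)/(2 + M)
(((T(2, 6) - 17) + 22) - 2)**2 = ((((6 + 2)/(2 + 2) - 17) + 22) - 2)**2 = (((8/4 - 17) + 22) - 2)**2 = ((((1/4)*8 - 17) + 22) - 2)**2 = (((2 - 17) + 22) - 2)**2 = ((-15 + 22) - 2)**2 = (7 - 2)**2 = 5**2 = 25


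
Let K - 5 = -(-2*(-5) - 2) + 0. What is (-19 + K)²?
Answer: 484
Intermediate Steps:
K = -3 (K = 5 + (-(-2*(-5) - 2) + 0) = 5 + (-(10 - 2) + 0) = 5 + (-1*8 + 0) = 5 + (-8 + 0) = 5 - 8 = -3)
(-19 + K)² = (-19 - 3)² = (-22)² = 484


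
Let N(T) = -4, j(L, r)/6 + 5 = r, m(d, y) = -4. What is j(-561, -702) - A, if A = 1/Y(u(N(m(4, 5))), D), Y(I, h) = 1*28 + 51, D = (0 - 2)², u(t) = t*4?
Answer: -335119/79 ≈ -4242.0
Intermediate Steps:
j(L, r) = -30 + 6*r
u(t) = 4*t
D = 4 (D = (-2)² = 4)
Y(I, h) = 79 (Y(I, h) = 28 + 51 = 79)
A = 1/79 ≈ 0.012658
j(-561, -702) - A = (-30 + 6*(-702)) - 1*1/79 = (-30 - 4212) - 1/79 = -4242 - 1/79 = -335119/79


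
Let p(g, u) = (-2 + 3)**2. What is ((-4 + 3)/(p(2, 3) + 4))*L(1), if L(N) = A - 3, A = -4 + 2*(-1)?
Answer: 9/5 ≈ 1.8000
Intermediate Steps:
A = -6 (A = -4 - 2 = -6)
L(N) = -9 (L(N) = -6 - 3 = -9)
p(g, u) = 1 (p(g, u) = 1**2 = 1)
((-4 + 3)/(p(2, 3) + 4))*L(1) = ((-4 + 3)/(1 + 4))*(-9) = -1/5*(-9) = 9/5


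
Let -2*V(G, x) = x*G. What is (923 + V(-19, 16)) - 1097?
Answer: -22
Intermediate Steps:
V(G, x) = -G*x/2 (V(G, x) = -x*G/2 = -G*x/2)
(923 + V(-19, 16)) - 1097 = (923 - ½*(-19)*16) - 1097 = (923 + 152) - 1097 = 1075 - 1097 = -22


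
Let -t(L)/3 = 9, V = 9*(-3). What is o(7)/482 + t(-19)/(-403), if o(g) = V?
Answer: 2133/194246 ≈ 0.010981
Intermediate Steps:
V = -27
t(L) = -27 (t(L) = -3*9 = -27)
o(g) = -27
o(7)/482 + t(-19)/(-403) = -27/482 - 27/(-403) = -27*1/482 - 27*(-1/403) = -27/482 + 27/403 = 2133/194246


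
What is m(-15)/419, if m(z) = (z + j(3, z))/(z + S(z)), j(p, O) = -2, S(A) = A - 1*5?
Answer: 17/14665 ≈ 0.0011592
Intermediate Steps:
S(A) = -5 + A (S(A) = A - 5 = -5 + A)
m(z) = (-2 + z)/(-5 + 2*z) (m(z) = (z - 2)/(z + (-5 + z)) = (-2 + z)/(-5 + 2*z))
m(-15)/419 = ((-2 - 15)/(-5 + 2*(-15)))/419 = (-17/(-5 - 30))*(1/419) = (-17/(-35))*(1/419) = -1/35*(-17)*(1/419) = (17/35)*(1/419) = 17/14665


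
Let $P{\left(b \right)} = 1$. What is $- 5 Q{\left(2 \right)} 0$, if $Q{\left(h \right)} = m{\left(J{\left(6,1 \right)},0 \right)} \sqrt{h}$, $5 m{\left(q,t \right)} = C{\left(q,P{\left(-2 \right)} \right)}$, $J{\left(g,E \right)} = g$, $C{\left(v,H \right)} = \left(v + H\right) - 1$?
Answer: $0$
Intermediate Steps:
$C{\left(v,H \right)} = -1 + H + v$ ($C{\left(v,H \right)} = \left(H + v\right) - 1 = -1 + H + v$)
$m{\left(q,t \right)} = \frac{q}{5}$ ($m{\left(q,t \right)} = \frac{-1 + 1 + q}{5} = \frac{q}{5}$)
$Q{\left(h \right)} = \frac{6 \sqrt{h}}{5}$ ($Q{\left(h \right)} = \frac{1}{5} \cdot 6 \sqrt{h} = \frac{6 \sqrt{h}}{5}$)
$- 5 Q{\left(2 \right)} 0 = - 5 \frac{6 \sqrt{2}}{5} \cdot 0 = - 6 \sqrt{2} \cdot 0 = 0$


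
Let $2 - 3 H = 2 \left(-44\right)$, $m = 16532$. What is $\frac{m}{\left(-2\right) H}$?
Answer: $- \frac{4133}{15} \approx -275.53$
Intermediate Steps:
$H = 30$ ($H = \frac{2}{3} - \frac{2 \left(-44\right)}{3} = \frac{2}{3} - - \frac{88}{3} = \frac{2}{3} + \frac{88}{3} = 30$)
$\frac{m}{\left(-2\right) H} = \frac{16532}{\left(-2\right) 30} = \frac{16532}{-60} = 16532 \left(- \frac{1}{60}\right) = - \frac{4133}{15}$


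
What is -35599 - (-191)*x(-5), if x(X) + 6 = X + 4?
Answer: -36936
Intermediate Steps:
x(X) = -2 + X (x(X) = -6 + (X + 4) = -6 + (4 + X) = -2 + X)
-35599 - (-191)*x(-5) = -35599 - (-191)*(-2 - 5) = -35599 - (-191)*(-7) = -35599 - 1*1337 = -35599 - 1337 = -36936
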